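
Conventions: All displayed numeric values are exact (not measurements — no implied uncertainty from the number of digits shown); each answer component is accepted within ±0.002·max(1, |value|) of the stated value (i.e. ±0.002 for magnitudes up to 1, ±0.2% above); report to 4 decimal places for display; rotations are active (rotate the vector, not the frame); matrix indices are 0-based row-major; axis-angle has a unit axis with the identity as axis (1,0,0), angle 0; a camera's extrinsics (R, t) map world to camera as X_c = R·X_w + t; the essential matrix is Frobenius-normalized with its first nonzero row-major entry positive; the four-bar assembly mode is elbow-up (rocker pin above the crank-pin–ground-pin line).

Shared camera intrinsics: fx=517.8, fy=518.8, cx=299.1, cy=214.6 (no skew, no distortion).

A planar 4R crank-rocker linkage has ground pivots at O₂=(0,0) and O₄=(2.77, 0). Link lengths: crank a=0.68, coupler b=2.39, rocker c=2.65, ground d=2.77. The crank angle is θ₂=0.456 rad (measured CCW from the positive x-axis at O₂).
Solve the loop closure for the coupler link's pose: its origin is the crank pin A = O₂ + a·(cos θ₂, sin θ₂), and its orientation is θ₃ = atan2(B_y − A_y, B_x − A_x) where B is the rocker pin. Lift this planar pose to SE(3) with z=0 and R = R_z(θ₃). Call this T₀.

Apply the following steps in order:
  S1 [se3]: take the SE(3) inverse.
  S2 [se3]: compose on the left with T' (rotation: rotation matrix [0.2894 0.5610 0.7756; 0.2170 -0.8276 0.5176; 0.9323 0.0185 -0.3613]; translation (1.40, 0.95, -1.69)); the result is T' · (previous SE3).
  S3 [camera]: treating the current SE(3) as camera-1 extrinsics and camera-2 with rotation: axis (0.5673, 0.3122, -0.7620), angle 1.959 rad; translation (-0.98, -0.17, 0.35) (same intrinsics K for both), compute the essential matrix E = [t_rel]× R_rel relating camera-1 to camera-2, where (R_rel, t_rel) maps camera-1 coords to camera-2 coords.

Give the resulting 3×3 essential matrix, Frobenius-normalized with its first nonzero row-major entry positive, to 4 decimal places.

source (fourbar_fk): coupler pose = R=[0.4569 -0.8895 0.0000; 0.8895 0.4569 0.0000; 0.0000 0.0000 1.0000], t=(0.6105, 0.2994, 0.0000)
after S1 (invert_se3): R=[0.4569 0.8895 0.0000; -0.8895 0.4569 -0.0000; 0.0000 0.0000 1.0000], t=(-0.5453, 0.4063, 0.0000)
after S2 (compose_se3): R=[-0.3668 0.5137 0.7756; 0.8353 -0.1851 0.5176; 0.4095 0.8378 -0.3613], t=(1.4701, 0.4954, -2.1908)
after S3 (essential): [0.0250 0.5926 0.1719; 0.3709 -0.3302 0.3398; 0.2967 0.1652 0.3759]

matrix = [0.0250 0.5926 0.1719; 0.3709 -0.3302 0.3398; 0.2967 0.1652 0.3759]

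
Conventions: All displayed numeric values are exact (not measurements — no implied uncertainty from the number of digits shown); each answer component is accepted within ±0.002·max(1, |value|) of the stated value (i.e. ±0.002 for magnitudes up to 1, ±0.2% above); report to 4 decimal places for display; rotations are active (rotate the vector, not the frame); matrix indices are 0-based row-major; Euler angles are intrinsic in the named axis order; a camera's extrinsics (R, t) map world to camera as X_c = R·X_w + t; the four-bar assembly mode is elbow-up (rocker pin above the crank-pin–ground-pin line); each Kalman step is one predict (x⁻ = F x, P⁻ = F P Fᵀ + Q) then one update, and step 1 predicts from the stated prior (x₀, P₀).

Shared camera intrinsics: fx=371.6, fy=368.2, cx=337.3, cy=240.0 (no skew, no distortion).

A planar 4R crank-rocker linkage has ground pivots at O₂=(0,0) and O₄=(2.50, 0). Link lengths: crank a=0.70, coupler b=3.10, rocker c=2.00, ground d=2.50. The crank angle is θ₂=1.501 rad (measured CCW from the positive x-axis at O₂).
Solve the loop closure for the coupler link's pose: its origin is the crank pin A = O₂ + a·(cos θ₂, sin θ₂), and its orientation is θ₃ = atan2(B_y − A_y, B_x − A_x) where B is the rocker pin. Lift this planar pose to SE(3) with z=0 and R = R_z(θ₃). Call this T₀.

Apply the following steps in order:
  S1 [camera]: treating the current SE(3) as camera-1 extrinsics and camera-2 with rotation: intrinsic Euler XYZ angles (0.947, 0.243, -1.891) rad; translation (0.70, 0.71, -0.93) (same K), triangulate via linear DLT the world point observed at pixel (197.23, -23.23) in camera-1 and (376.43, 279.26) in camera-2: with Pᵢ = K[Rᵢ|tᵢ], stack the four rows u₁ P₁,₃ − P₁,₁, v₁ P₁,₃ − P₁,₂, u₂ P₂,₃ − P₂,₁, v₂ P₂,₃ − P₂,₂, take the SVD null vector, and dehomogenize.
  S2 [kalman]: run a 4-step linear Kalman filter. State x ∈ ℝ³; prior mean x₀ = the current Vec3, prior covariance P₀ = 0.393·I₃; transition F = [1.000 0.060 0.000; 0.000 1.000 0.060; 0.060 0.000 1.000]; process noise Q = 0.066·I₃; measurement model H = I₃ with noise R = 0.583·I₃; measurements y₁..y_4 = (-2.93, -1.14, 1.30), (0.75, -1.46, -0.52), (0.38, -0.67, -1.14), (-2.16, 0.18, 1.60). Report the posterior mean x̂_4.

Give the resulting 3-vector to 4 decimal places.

source (fourbar_fk): coupler pose = R=[0.9129 -0.4082 0.0000; 0.4082 0.9129 0.0000; 0.0000 0.0000 1.0000], t=(0.0488, 0.6983, 0.0000)
after S1 (triangulate): (-1.4876, -1.5257, 1.8209)
after S2 (kf_track): (-1.1937, -0.6778, 0.5475)

result = (-1.1937, -0.6778, 0.5475)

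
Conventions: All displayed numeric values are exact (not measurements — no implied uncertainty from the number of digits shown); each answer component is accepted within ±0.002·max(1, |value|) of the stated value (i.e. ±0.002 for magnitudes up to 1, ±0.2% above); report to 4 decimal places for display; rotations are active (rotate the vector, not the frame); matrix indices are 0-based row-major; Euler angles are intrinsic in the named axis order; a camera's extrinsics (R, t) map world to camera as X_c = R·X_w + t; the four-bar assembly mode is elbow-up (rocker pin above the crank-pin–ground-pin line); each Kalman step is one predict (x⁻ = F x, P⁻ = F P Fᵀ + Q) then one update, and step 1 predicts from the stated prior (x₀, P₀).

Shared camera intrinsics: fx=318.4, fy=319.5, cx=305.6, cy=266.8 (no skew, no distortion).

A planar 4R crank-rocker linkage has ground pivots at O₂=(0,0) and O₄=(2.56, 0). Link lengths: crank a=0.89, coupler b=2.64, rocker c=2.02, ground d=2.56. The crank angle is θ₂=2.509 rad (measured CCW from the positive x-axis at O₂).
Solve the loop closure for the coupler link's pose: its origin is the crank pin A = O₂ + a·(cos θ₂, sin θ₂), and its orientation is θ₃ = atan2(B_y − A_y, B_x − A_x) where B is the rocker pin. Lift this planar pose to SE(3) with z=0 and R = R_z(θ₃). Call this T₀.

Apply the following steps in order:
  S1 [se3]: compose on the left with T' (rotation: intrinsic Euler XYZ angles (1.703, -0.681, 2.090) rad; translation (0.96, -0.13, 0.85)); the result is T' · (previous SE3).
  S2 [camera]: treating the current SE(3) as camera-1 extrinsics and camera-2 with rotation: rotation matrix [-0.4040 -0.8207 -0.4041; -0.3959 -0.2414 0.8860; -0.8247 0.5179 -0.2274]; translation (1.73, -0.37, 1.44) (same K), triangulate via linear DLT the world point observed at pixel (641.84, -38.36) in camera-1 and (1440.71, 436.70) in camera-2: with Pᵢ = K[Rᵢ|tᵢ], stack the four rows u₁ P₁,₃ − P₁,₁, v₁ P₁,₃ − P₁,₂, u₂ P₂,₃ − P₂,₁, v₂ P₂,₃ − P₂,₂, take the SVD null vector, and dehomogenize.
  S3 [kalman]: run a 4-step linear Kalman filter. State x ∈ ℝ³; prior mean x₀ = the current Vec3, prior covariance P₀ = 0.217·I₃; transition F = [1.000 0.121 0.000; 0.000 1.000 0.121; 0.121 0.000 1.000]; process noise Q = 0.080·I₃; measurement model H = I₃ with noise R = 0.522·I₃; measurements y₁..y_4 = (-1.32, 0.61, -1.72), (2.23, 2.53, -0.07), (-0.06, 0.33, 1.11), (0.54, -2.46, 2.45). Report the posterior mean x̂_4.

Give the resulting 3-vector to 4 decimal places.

result = (0.4410, -0.3650, 0.9702)

source (fourbar_fk): coupler pose = R=[0.8800 -0.4750 0.0000; 0.4750 0.8800 0.0000; 0.0000 0.0000 1.0000], t=(-0.7178, 0.5262, 0.0000)
after S1 (compose_se3): R=[-0.6597 -0.4105 -0.6296; 0.4602 0.4416 -0.7702; 0.5942 -0.7978 -0.1024], t=(0.8818, 0.0494, -0.0182)
after S2 (triangulate): (0.1057, -1.0897, 0.5642)
after S3 (kf_track): (0.4410, -0.3650, 0.9702)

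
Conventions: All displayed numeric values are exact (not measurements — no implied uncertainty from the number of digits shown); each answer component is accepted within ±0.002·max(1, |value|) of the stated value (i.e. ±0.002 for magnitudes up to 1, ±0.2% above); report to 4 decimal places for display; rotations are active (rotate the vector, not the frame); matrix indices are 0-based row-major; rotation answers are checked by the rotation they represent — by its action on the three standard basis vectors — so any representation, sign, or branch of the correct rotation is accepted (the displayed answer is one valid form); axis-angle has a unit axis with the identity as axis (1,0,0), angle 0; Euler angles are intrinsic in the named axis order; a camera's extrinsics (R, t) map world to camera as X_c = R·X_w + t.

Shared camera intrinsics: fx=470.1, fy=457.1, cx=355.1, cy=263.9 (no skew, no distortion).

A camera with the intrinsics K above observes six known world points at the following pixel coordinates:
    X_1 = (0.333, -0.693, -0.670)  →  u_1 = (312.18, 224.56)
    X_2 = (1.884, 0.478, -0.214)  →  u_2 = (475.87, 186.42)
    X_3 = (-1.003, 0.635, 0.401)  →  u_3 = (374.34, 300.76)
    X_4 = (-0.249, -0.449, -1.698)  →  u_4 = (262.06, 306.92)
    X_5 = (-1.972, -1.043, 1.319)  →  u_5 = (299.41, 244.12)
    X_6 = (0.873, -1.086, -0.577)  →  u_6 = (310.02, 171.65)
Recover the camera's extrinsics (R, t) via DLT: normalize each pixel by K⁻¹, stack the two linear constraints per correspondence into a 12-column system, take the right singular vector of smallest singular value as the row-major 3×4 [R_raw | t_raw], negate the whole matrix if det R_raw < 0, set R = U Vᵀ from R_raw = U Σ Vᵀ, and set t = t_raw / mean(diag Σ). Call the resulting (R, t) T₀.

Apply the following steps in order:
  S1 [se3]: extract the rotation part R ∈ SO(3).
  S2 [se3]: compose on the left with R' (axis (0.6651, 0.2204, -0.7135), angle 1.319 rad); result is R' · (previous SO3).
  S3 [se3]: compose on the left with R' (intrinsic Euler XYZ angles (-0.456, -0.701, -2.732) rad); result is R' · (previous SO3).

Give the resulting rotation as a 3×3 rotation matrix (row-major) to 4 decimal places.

source (pnp_recover): camera pose = R=[0.4812 0.7623 0.4328; -0.5779 0.6471 -0.4973; -0.6592 -0.0108 0.7519], t=(0.1300, -0.1900, 6.5002)
after S1 (rot_of_se3): [0.4812 0.7623 0.4328; -0.5779 0.6471 -0.4973; -0.6592 -0.0108 0.7519]
after S2 (compose_so3): [-0.0890 0.9630 -0.2542; 0.0578 -0.2498 -0.9666; -0.9944 -0.1007 -0.0334]
after S3 (compose_so3): [0.7213 -0.6861 -0.0944; -0.3207 -0.4517 0.8326; -0.6139 -0.5703 -0.5458]

rotation (matrix) = ((0.7213, -0.6861, -0.0944), (-0.3207, -0.4517, 0.8326), (-0.6139, -0.5703, -0.5458))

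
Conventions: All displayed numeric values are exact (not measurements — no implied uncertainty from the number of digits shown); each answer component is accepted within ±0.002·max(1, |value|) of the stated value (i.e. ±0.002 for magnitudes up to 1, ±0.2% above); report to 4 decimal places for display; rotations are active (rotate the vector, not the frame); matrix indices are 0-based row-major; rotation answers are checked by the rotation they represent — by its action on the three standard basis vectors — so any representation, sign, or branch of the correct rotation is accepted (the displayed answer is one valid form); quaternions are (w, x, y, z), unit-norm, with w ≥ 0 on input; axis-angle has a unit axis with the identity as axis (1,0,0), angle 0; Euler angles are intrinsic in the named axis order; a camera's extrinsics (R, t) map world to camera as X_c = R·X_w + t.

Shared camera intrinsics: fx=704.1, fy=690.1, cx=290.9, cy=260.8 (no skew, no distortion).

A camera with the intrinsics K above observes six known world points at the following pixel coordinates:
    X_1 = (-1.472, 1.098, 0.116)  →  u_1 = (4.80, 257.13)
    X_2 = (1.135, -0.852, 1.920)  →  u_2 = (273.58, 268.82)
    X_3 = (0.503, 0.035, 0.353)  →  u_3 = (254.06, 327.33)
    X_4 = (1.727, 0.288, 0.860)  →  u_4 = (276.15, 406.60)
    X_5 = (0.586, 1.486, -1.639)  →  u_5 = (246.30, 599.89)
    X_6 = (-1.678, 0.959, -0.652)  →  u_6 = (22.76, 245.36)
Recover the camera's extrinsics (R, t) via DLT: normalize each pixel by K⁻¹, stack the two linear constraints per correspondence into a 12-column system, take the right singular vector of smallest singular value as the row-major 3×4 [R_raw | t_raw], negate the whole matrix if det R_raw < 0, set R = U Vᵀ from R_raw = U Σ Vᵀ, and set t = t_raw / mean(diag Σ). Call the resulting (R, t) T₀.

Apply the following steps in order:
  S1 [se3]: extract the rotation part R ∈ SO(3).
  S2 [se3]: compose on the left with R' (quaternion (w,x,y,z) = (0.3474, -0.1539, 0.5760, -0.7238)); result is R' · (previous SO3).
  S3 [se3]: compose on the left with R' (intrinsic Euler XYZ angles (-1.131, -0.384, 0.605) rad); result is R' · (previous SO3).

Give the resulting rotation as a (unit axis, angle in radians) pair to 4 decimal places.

rotation (axis_angle) = ((-0.8948, 0.1005, -0.4349), 1.6859)

source (pnp_recover): camera pose = R=[0.4997 -0.6966 -0.5149; 0.7048 0.6725 -0.2258; 0.5036 -0.2501 0.8270], t=(-0.3700, 0.3000, 5.6701)
after S1 (rot_of_se3): [0.4997 -0.6966 -0.5149; 0.7048 0.6725 -0.2258; 0.5036 -0.2501 0.8270]
after S2 (compose_so3): [0.1878 0.5586 0.8079; -0.7729 0.5916 -0.2294; -0.6061 -0.5814 0.5428]
after S3 (compose_so3): [0.7779 0.3318 0.5337; -0.5323 -0.1036 0.8402; 0.3341 -0.9376 0.0960]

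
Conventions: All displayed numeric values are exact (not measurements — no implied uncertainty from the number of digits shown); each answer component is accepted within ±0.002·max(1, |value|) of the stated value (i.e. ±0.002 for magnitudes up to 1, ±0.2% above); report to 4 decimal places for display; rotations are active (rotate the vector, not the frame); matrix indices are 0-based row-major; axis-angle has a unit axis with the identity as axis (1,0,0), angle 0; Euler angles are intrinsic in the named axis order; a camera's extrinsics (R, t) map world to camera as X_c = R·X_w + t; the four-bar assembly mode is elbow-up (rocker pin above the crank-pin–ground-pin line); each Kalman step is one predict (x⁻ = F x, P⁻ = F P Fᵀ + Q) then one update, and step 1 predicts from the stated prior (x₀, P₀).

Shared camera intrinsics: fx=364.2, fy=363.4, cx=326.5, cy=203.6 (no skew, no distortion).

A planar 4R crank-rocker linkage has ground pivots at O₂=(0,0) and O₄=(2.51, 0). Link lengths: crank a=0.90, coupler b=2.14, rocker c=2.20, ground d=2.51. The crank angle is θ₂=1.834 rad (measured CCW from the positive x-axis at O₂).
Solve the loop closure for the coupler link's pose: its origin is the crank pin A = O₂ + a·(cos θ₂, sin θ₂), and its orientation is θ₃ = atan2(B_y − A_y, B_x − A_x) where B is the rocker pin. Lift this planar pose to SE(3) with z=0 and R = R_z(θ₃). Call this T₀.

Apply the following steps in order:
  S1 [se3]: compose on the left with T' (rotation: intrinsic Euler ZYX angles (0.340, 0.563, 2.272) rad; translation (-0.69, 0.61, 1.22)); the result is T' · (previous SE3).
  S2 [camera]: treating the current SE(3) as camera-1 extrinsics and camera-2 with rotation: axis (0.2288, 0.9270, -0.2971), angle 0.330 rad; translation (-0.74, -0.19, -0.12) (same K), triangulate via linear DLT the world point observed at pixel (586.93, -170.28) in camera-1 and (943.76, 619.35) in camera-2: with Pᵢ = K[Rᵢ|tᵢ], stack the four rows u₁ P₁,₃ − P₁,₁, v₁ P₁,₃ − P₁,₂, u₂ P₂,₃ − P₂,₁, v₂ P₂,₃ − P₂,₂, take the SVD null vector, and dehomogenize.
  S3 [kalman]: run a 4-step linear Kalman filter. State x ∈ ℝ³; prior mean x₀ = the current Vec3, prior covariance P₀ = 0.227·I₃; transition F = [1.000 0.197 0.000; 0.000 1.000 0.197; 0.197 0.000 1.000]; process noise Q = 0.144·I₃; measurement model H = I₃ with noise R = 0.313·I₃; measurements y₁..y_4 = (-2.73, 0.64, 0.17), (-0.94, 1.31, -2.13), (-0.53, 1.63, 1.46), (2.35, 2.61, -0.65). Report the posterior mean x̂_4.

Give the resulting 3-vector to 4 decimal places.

source (fourbar_fk): coupler pose = R=[0.8501 -0.5267 0.0000; 0.5267 0.8501 0.0000; 0.0000 0.0000 1.0000], t=(-0.2342, 0.8690, 0.0000)
after S1 (compose_se3): R=[0.9935 0.0898 -0.0698; -0.0090 -0.5499 -0.8352; -0.1134 0.8304 -0.5456], t=(-0.3556, 0.1336, 1.9065)
after S2 (triangulate): (1.8824, 1.6820, 1.6975)
after S3 (kf_track): (1.0904, 2.0798, -0.0878)

result = (1.0904, 2.0798, -0.0878)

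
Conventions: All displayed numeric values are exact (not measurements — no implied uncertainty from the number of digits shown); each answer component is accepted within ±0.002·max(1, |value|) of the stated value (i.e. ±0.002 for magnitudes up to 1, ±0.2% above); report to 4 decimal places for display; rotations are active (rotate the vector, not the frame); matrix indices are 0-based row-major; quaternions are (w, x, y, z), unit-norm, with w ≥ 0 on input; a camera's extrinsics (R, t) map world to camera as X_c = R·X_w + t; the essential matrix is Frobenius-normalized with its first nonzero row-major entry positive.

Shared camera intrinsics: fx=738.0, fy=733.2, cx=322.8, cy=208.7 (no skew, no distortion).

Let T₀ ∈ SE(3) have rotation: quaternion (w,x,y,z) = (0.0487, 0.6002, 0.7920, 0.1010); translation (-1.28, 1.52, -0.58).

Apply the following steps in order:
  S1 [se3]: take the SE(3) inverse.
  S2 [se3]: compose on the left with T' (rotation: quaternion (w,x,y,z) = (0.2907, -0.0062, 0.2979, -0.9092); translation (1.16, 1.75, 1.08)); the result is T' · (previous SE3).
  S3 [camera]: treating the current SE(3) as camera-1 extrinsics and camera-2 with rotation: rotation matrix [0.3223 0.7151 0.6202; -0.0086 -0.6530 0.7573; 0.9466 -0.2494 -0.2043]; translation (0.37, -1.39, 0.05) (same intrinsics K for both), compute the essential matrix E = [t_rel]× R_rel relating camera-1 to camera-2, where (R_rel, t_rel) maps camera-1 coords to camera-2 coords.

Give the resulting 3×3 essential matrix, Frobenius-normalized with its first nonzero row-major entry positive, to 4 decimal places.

matrix = [0.4141 -0.4122 0.1042; 0.2815 -0.2799 -0.2087; 0.0230 -0.0236 0.6675]

after S1 (invert_se3): R=[-0.2748 0.9605 0.0441; 0.9408 0.2592 0.2184; 0.1984 0.1015 -0.9749], t=(-1.7861, 0.9370, -0.4658)
after S2 (compose_se3): R=[0.7588 -0.6433 -0.1018; -0.5752 -0.7353 0.3584; -0.3054 -0.2134 -0.9280], t=(3.0500, 2.3392, 0.4752)
after S3 (essential): [0.4141 -0.4122 0.1042; 0.2815 -0.2799 -0.2087; 0.0230 -0.0236 0.6675]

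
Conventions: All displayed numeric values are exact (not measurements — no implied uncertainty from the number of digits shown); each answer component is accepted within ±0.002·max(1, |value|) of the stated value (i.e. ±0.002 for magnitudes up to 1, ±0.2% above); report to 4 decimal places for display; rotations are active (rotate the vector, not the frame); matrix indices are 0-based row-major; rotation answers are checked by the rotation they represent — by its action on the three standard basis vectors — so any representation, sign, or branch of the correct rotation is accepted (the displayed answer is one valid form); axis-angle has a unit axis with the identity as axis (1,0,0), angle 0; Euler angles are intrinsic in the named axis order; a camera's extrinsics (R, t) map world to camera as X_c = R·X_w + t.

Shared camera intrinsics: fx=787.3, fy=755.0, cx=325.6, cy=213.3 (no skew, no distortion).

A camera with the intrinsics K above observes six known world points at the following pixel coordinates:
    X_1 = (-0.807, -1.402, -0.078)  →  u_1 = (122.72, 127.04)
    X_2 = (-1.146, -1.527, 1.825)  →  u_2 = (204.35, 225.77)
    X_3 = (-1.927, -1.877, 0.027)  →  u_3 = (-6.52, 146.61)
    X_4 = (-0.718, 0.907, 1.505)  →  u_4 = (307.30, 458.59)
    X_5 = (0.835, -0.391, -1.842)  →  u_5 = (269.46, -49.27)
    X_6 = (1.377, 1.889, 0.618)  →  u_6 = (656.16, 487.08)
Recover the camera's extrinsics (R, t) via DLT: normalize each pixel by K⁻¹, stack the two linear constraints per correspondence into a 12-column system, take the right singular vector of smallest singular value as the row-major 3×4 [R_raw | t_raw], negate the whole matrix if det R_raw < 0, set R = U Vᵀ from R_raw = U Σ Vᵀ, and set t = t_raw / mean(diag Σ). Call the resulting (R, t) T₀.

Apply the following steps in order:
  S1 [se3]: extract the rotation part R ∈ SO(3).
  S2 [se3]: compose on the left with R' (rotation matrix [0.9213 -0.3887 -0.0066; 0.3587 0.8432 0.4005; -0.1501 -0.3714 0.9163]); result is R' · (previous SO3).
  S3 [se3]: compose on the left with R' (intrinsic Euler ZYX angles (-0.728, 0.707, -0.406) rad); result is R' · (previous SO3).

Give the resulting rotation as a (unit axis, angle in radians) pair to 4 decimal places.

rotation (axis_angle) = ((-0.6134, 0.7811, -0.1169), 1.4962)

source (pnp_recover): camera pose = R=[0.8980 0.2875 0.3330; -0.4053 0.8350 0.3721; -0.1711 -0.4692 0.8664], t=(-0.2500, 0.2500, 4.7206)
after S1 (rot_of_se3): [0.8980 0.2875 0.3330; -0.4053 0.8350 0.3721; -0.1711 -0.4692 0.8664]
after S2 (compose_so3): [0.9861 -0.0566 0.1564; -0.0882 0.6193 0.7802; -0.1410 -0.7831 0.6057]
after S3 (compose_so3): [0.4228 -0.3268 0.8453; -0.5600 0.6391 0.5272; -0.7125 -0.6962 0.0872]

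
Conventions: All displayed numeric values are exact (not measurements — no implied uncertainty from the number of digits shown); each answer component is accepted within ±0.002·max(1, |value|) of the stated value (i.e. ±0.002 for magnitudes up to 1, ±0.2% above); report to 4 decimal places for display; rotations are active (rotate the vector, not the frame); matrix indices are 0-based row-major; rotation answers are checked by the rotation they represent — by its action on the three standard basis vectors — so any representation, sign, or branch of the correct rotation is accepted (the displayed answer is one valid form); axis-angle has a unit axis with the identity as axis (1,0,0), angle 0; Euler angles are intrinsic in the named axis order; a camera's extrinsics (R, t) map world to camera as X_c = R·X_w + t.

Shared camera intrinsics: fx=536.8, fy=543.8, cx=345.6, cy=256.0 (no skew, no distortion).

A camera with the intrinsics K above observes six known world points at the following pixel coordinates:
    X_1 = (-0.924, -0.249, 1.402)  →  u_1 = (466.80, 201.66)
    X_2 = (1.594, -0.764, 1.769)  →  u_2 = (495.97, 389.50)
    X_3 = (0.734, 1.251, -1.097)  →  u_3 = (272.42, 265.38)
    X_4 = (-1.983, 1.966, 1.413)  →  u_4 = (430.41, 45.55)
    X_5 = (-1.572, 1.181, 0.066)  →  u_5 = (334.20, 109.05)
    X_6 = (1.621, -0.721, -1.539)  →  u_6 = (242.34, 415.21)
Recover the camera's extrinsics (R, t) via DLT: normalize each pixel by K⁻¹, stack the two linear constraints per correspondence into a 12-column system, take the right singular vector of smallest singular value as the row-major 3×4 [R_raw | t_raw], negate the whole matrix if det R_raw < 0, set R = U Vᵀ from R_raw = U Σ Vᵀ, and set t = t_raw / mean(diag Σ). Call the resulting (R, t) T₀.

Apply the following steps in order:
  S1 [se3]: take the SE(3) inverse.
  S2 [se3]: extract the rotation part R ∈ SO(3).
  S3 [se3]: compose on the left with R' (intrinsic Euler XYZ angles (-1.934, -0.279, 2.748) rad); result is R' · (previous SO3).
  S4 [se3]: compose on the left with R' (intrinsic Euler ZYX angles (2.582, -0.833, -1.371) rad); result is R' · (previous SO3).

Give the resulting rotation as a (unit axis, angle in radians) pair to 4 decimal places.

source (pnp_recover): camera pose = R=[0.0872 -0.0594 0.9944; 0.8062 -0.5821 -0.1055; 0.5851 0.8109 -0.0029], t=(-0.0000, 0.1600, 6.6300)
after S1 (invert_se3): R=[0.0872 0.8062 0.5851; -0.0594 -0.5821 0.8109; 0.9944 -0.1055 -0.0029], t=(-4.0084, -5.2834, 0.0361)
after S2 (rot_of_se3): [0.0872 0.8062 0.5851; -0.0594 -0.5821 0.8109; 0.9944 -0.1055 -0.0029]
after S3 (compose_so3): [-0.3294 -0.4721 -0.8177; 0.8474 -0.5298 -0.0354; -0.4165 -0.7045 0.5746]
after S4 (compose_so3): [-0.2574 0.9295 0.2642; 0.4445 0.3567 -0.8217; -0.8580 -0.0941 -0.5050]

rotation (axis_angle) = ((0.5115, 0.7888, -0.3409), 2.3502)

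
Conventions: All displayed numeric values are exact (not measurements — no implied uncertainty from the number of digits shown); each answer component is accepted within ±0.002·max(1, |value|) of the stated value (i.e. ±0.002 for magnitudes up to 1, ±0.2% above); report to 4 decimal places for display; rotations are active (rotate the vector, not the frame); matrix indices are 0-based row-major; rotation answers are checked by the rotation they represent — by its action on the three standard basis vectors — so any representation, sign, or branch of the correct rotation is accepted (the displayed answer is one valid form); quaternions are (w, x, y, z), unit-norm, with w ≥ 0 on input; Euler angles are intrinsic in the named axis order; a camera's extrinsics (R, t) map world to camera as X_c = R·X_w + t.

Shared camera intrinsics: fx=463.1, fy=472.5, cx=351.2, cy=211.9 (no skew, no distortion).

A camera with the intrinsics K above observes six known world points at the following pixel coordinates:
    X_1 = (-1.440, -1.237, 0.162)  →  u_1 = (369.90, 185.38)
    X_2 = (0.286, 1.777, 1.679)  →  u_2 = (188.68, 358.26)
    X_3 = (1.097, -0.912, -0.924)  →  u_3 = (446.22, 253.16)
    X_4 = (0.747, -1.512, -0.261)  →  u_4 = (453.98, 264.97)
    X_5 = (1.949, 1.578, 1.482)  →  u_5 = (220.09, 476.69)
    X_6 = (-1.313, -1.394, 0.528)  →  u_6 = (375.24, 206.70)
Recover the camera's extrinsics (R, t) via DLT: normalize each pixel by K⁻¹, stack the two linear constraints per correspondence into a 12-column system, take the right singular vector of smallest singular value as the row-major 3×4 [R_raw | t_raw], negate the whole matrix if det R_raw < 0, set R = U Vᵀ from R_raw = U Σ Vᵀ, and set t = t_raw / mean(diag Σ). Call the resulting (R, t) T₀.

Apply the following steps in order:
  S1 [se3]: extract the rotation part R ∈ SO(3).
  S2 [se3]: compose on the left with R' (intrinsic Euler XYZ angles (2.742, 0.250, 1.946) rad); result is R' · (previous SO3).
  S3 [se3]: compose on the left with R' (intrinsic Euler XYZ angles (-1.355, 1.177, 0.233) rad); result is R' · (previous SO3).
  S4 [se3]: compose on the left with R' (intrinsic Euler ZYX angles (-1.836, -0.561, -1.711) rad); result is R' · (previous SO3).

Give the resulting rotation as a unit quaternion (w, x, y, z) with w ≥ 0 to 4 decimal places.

source (pnp_recover): camera pose = R=[0.3219 -0.9183 -0.2305; 0.6664 0.0468 0.7441; -0.6725 -0.3931 0.6270], t=(-0.3200, 0.4603, 6.2427)
after S1 (rot_of_se3): [0.3219 -0.9183 -0.2305; 0.6664 0.0468 0.7441; -0.6725 -0.3931 0.6270]
after S2 (compose_so3): [-0.8815 0.1866 -0.4338; 0.1316 0.9793 0.1539; 0.4535 0.0786 -0.8878]
after S3 (compose_so3): [0.0781 0.0555 -0.9954; 0.9549 0.2829 0.0907; 0.2866 -0.9575 -0.0309]
after S4 (compose_so3): [-0.0096 -0.9859 0.1672; -0.6092 0.1384 0.7808; -0.7929 -0.0943 -0.6020]

rotation (quat) = (0.3629, -0.6029, 0.6614, 0.2595)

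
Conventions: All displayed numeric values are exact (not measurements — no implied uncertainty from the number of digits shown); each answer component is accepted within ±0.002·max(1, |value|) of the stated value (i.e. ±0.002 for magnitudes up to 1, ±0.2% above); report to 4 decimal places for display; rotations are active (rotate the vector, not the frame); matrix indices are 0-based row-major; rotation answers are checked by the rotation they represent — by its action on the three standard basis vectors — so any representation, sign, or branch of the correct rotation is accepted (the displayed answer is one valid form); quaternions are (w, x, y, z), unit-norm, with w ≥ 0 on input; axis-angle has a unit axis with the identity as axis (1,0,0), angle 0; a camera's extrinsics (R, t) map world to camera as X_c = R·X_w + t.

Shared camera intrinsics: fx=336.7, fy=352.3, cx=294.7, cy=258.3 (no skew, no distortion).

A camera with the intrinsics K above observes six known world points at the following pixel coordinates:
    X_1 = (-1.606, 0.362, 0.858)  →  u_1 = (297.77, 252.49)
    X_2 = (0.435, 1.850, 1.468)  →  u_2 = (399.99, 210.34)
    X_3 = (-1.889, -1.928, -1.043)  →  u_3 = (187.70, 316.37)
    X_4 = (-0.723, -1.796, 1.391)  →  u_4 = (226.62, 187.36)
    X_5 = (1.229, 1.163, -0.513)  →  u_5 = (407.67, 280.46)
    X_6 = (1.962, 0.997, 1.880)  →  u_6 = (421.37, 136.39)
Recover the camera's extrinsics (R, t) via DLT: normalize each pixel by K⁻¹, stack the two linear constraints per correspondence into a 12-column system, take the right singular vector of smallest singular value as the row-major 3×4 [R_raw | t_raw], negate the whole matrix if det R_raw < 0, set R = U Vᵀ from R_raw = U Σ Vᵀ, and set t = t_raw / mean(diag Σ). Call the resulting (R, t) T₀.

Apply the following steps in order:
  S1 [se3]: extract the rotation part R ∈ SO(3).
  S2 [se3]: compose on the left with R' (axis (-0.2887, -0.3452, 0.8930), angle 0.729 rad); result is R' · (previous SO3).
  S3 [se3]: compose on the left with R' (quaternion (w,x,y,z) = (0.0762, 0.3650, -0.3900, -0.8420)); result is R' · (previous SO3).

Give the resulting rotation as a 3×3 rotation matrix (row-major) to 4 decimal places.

source (pnp_recover): camera pose = R=[0.4404 0.8951 0.0699; -0.3306 0.2340 -0.9143; -0.8347 0.3795 0.3990], t=(0.3999, 0.0300, 6.5898)
after S1 (rot_of_se3): [0.4404 0.8951 0.0699; -0.3306 0.2340 -0.9143; -0.8347 0.3795 0.3990]
after S2 (compose_so3): [0.7727 0.4412 0.4564; -0.0786 0.7800 -0.6208; -0.6299 0.4438 0.6374]
after S3 (compose_so3): [-0.1210 -0.7396 -0.6621; -0.6439 -0.4491 0.6194; -0.7555 0.5013 -0.4219]

rotation (matrix) = ((-0.1210, -0.7396, -0.6621), (-0.6439, -0.4491, 0.6194), (-0.7555, 0.5013, -0.4219))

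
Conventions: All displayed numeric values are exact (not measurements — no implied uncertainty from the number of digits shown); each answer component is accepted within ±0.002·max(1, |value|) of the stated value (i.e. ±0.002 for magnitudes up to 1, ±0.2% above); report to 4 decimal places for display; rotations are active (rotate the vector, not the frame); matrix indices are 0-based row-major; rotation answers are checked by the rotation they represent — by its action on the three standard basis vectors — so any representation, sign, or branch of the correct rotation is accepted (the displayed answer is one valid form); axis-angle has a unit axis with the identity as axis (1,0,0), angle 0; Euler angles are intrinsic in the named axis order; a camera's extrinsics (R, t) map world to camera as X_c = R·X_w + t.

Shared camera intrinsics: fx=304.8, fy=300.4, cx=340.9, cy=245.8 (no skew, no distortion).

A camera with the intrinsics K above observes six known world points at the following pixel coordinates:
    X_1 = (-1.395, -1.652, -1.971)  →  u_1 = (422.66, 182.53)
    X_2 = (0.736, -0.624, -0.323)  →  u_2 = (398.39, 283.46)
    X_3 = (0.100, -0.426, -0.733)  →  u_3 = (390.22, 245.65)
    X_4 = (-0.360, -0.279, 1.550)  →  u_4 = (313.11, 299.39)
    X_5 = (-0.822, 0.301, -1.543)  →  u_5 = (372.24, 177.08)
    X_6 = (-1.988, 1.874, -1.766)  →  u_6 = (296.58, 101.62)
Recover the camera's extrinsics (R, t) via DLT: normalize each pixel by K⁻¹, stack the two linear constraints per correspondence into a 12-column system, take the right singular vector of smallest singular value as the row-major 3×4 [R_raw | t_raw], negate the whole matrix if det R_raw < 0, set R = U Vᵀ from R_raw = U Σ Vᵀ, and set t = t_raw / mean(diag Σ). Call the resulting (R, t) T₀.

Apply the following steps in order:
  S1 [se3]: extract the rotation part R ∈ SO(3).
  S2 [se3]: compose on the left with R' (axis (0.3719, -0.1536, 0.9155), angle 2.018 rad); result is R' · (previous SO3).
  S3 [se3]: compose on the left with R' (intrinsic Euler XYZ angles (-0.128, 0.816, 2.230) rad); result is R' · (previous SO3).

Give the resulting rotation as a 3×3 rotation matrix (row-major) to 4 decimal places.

source (pnp_recover): camera pose = R=[0.3918 -0.6981 -0.5993; 0.6604 -0.2402 0.7115; -0.6406 -0.6745 0.3669], t=(0.2200, 0.3501, 6.2009)
after S1 (rot_of_se3): [0.3918 -0.6981 -0.5993; 0.6604 -0.2402 0.7115; -0.6406 -0.6745 0.3669]
after S2 (compose_so3): [-0.9147 0.1459 -0.3769; 0.3719 -0.0613 -0.9262; -0.1583 -0.9874 0.0018]
after S3 (compose_so3): [0.0671 -0.7473 0.6611; -0.9816 0.0691 0.1778; -0.1785 -0.6609 -0.7289]

rotation (matrix) = ((0.0671, -0.7473, 0.6611), (-0.9816, 0.0691, 0.1778), (-0.1785, -0.6609, -0.7289))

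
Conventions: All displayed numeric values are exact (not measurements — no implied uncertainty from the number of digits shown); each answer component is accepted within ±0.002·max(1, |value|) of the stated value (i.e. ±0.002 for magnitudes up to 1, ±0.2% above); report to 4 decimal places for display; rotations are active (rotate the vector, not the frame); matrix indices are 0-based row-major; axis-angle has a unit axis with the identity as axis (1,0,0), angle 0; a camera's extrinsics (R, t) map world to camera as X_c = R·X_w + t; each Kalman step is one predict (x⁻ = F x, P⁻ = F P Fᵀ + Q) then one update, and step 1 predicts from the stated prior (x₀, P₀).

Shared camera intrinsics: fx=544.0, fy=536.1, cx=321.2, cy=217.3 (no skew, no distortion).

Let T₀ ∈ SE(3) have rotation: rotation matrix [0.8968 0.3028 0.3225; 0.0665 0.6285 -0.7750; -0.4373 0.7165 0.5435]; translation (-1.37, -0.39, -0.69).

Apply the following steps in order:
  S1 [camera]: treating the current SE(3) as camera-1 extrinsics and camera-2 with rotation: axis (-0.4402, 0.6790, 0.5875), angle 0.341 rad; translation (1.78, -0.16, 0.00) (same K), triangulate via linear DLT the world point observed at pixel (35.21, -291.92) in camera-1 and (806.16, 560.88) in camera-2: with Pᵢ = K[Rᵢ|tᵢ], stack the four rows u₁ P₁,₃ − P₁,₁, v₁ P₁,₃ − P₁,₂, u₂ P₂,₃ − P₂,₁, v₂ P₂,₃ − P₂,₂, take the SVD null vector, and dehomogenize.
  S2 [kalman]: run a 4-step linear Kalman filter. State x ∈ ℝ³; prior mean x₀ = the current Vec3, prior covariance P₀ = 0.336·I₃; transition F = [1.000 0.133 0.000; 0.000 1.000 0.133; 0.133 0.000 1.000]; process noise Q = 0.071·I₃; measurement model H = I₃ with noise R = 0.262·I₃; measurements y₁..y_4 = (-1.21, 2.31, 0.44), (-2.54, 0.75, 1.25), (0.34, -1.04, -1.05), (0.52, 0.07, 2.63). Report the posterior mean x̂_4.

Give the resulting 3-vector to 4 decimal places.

result = (-0.1220, 0.3860, 1.0371)

after S1 (triangulate): (-0.3313, 1.1019, 1.9812)
after S2 (kf_track): (-0.1220, 0.3860, 1.0371)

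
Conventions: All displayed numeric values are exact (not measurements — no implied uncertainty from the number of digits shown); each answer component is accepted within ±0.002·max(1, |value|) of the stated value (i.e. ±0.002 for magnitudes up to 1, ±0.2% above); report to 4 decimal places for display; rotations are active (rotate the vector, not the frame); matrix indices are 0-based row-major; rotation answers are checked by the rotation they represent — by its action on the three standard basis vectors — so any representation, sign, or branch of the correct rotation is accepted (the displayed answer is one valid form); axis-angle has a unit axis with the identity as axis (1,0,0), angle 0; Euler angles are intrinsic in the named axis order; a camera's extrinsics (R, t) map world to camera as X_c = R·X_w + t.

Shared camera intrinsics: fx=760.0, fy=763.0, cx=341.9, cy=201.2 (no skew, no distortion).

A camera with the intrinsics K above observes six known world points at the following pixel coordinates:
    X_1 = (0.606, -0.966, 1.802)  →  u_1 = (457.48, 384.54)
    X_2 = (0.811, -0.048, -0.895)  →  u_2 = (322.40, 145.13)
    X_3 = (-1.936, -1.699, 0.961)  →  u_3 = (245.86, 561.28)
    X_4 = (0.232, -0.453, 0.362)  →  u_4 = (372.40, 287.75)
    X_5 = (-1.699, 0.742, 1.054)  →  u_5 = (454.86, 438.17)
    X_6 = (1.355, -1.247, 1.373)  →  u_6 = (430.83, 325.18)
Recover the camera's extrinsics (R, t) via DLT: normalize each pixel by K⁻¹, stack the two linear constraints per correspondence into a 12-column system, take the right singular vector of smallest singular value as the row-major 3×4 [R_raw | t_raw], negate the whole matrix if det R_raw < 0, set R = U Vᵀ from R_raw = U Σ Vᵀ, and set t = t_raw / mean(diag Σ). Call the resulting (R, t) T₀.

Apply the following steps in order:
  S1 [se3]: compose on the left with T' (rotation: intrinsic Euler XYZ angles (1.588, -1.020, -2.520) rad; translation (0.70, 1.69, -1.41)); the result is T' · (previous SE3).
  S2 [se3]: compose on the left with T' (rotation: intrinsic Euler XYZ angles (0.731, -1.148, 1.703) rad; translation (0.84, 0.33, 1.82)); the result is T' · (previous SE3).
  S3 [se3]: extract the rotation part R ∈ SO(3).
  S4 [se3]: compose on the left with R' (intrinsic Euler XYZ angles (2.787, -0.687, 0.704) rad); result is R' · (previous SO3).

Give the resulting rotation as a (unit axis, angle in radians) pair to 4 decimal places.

rotation (axis_angle) = ((0.7965, 0.3947, 0.4580), 1.4296)

source (pnp_recover): camera pose = R=[0.3785 0.5627 0.7350; -0.4817 -0.5583 0.6755; 0.7904 -0.6097 0.0597], t=(0.1899, 0.4298, 6.7085)
after S1 (compose_se3): R=[-0.9813 0.1099 -0.1577; 0.0846 0.9836 0.1595; 0.1726 0.1432 -0.9745], t=(-4.9662, -1.8943, -1.9317)
after S2 (compose_se3): R=[-0.1388 -0.5366 0.8324; -0.8076 0.5478 0.2185; -0.5732 -0.6419 -0.5093], t=(3.6407, -4.1618, -0.1706)
after S3 (rot_of_se3): [-0.1388 -0.5366 0.8324; -0.8076 0.5478 0.2185; -0.5732 -0.6419 -0.5093]
after S4 (compose_so3): [0.6859 -0.1833 0.7042; 0.7236 0.2746 -0.6333; -0.0773 0.9439 0.3209]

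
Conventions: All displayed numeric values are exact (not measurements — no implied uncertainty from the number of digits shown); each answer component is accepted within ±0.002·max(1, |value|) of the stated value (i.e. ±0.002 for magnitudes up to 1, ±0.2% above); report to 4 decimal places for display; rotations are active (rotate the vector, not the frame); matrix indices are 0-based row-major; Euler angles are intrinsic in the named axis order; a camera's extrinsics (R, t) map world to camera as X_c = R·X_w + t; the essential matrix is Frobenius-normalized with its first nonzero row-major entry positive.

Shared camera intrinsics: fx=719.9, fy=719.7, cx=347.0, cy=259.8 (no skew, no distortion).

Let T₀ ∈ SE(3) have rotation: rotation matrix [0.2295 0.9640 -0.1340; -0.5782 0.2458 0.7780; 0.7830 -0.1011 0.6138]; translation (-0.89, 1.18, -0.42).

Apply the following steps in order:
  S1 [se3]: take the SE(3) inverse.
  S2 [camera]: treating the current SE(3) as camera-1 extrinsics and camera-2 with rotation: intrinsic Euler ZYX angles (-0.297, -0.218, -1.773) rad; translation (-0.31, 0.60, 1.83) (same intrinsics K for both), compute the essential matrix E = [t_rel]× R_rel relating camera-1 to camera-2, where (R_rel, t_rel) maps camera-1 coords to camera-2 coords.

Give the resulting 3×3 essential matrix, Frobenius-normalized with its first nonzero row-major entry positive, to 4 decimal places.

after S1 (invert_se3): R=[0.2295 -0.5782 0.7830; 0.9640 0.2458 -0.1011; -0.1340 0.7780 0.6138], t=(1.2154, 0.5255, -0.7795)
after S2 (essential): [0.2237 -0.1416 0.2174; -0.4058 -0.2933 0.4906; 0.5338 -0.1830 0.2697]

matrix = [0.2237 -0.1416 0.2174; -0.4058 -0.2933 0.4906; 0.5338 -0.1830 0.2697]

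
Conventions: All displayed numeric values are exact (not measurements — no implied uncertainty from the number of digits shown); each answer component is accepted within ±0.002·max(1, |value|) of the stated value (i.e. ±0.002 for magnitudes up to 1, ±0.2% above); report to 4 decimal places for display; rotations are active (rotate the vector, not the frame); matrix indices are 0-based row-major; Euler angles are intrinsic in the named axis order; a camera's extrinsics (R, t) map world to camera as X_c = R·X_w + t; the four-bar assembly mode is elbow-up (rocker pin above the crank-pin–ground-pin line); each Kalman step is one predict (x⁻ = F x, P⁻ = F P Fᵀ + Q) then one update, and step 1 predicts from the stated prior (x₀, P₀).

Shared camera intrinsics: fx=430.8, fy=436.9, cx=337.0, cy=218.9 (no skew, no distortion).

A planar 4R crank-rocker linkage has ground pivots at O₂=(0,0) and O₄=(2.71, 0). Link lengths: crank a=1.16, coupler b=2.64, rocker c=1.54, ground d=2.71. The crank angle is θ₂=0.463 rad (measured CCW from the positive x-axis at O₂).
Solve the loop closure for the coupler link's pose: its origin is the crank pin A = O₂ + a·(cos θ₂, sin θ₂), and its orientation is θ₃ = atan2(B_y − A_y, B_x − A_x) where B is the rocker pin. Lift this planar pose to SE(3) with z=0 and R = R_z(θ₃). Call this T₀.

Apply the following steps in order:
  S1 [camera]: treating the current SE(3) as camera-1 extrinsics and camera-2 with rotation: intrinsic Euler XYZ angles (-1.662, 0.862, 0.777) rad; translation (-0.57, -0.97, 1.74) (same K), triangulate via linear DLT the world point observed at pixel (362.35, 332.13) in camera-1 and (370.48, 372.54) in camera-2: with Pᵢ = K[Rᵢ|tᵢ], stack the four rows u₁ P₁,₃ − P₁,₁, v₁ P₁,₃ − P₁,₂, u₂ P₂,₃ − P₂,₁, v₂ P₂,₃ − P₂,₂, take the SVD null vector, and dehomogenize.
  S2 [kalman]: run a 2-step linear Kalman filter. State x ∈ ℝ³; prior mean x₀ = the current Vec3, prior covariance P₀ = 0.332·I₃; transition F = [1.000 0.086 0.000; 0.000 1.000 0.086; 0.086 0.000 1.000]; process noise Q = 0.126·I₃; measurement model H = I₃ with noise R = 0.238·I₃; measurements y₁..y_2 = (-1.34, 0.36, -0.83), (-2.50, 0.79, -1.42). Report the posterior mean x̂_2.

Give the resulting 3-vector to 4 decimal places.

result = (-1.9176, 0.5329, -0.8393)

source (fourbar_fk): coupler pose = R=[0.9574 -0.2888 0.0000; 0.2888 0.9574 0.0000; 0.0000 0.0000 1.0000], t=(1.0379, 0.5181, 0.0000)
after S1 (triangulate): (-0.9276, 0.1837, 1.6439)
after S2 (kf_track): (-1.9176, 0.5329, -0.8393)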